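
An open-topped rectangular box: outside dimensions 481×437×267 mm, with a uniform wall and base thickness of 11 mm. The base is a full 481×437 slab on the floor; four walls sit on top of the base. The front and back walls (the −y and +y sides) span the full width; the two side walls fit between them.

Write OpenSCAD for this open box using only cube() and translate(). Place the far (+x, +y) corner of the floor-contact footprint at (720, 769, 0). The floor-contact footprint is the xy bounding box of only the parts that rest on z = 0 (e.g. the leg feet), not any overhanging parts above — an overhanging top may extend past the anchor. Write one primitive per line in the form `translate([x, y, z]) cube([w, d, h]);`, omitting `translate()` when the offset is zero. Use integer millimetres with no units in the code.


translate([239, 332, 0]) cube([481, 437, 11]);
translate([239, 332, 11]) cube([481, 11, 256]);
translate([239, 758, 11]) cube([481, 11, 256]);
translate([239, 343, 11]) cube([11, 415, 256]);
translate([709, 343, 11]) cube([11, 415, 256]);


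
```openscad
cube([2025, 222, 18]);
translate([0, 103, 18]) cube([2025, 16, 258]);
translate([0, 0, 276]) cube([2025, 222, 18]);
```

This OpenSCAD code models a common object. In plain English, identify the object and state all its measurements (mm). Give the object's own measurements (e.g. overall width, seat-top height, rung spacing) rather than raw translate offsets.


An I-beam lying along x, 2025 mm long. Overall section height 294 mm. Two flanges 222 mm wide (y) and 18 mm thick, one on the floor and one at the top; a web 16 mm thick runs between them, centred on the flange width.


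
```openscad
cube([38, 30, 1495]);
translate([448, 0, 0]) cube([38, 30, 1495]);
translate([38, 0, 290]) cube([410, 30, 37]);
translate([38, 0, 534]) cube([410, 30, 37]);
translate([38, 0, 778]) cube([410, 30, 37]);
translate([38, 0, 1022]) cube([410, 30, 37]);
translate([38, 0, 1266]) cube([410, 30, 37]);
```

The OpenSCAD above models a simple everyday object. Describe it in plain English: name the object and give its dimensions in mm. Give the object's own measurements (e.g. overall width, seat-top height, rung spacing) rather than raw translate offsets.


A straight ladder. Two 38×30 mm vertical rails, 1495 mm tall, stand 486 mm apart (outside-to-outside) with their front faces coplanar on the −y side. 5 rungs, each 30 mm deep and 37 mm tall, span between the inner faces of the rails, front faces flush with the rails. The lowest rung's underside is at z = 290 mm and rungs are spaced 244 mm apart (underside to underside).


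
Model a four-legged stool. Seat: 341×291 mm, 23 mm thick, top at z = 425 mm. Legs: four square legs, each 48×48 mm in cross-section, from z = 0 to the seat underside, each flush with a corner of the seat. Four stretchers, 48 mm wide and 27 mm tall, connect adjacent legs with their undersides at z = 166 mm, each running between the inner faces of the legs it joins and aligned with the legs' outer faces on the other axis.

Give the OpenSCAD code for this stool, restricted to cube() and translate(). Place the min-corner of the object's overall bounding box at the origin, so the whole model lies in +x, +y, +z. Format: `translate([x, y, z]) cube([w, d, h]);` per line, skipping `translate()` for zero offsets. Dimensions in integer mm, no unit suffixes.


// leg_h = 425 - 23 = 402
// stretcher span = 341 - 2*48 = 245
translate([0, 0, 402]) cube([341, 291, 23]);
cube([48, 48, 402]);
translate([293, 0, 0]) cube([48, 48, 402]);
translate([0, 243, 0]) cube([48, 48, 402]);
translate([293, 243, 0]) cube([48, 48, 402]);
translate([48, 0, 166]) cube([245, 48, 27]);
translate([48, 243, 166]) cube([245, 48, 27]);
translate([0, 48, 166]) cube([48, 195, 27]);
translate([293, 48, 166]) cube([48, 195, 27]);


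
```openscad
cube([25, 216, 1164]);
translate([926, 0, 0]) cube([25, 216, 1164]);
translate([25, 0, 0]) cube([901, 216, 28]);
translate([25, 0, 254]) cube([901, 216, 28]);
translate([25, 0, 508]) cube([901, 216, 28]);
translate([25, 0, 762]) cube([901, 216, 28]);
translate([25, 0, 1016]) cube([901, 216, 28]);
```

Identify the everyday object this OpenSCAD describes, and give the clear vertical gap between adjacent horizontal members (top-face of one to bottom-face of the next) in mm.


A bookshelf. The clear shelf gap is 226 mm.

Two tall side panels with 5 horizontal boards between them — a bookshelf. The first two shelf undersides are at z = 0 and z = 254; with shelf thickness 28, the clear gap is 254 − 0 − 28 = 226 mm.


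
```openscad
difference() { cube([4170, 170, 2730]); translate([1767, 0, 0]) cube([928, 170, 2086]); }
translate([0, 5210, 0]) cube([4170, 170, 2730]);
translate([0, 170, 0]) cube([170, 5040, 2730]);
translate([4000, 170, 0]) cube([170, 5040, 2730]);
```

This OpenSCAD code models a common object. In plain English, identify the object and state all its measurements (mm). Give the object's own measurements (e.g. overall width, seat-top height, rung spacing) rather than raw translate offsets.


A single room: four walls, each 2730 mm tall and 170 mm thick, enclosing an outside footprint 4170×5380 mm (x × y), no floor or roof. The front and back walls (−y and +y sides) run the full x-width; the side walls fit between their inner faces. A door opening 928 mm wide and 2086 mm tall is cut through the front wall from the floor up, its −x edge 1767 mm from the wall's −x end.


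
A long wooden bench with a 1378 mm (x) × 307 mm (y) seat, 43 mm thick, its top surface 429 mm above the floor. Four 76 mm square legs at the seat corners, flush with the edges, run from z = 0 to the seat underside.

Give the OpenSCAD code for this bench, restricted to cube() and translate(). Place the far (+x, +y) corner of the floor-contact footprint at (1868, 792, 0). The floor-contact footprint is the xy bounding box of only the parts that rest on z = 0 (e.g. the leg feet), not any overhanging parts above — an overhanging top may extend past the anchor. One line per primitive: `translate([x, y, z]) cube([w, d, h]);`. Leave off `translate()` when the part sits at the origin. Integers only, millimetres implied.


// leg_h = 429 − 43 = 386
translate([490, 485, 386]) cube([1378, 307, 43]);
translate([490, 485, 0]) cube([76, 76, 386]);
translate([490, 716, 0]) cube([76, 76, 386]);
translate([1792, 485, 0]) cube([76, 76, 386]);
translate([1792, 716, 0]) cube([76, 76, 386]);


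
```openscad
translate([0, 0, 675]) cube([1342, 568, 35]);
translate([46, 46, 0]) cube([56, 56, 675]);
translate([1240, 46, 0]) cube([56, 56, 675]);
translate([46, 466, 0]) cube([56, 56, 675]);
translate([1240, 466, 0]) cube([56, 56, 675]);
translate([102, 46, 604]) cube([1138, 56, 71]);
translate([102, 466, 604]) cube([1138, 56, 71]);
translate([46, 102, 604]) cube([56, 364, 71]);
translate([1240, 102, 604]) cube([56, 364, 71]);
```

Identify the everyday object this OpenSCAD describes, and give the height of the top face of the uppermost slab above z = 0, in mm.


A table. The table height is 710 mm.

A 1342×568×35 slab sits at z = 675 on four 56 mm square posts — a table. The top surface is at 675 + 35 = 710 mm.


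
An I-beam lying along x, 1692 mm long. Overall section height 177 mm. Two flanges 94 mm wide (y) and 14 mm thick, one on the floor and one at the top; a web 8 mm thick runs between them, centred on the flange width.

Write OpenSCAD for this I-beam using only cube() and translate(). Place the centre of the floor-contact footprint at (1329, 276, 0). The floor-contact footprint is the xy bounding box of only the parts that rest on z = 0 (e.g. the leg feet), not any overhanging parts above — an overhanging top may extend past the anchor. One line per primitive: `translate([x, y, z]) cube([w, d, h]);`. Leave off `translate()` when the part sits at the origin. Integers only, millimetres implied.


translate([483, 229, 0]) cube([1692, 94, 14]);
translate([483, 272, 14]) cube([1692, 8, 149]);
translate([483, 229, 163]) cube([1692, 94, 14]);


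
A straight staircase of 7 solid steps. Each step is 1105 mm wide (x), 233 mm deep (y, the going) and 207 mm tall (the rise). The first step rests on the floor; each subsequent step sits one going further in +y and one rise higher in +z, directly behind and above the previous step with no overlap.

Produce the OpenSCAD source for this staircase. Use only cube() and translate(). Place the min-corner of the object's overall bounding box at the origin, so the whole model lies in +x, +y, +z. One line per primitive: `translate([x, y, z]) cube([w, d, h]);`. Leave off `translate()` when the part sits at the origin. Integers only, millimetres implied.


cube([1105, 233, 207]);
translate([0, 233, 207]) cube([1105, 233, 207]);
translate([0, 466, 414]) cube([1105, 233, 207]);
translate([0, 699, 621]) cube([1105, 233, 207]);
translate([0, 932, 828]) cube([1105, 233, 207]);
translate([0, 1165, 1035]) cube([1105, 233, 207]);
translate([0, 1398, 1242]) cube([1105, 233, 207]);


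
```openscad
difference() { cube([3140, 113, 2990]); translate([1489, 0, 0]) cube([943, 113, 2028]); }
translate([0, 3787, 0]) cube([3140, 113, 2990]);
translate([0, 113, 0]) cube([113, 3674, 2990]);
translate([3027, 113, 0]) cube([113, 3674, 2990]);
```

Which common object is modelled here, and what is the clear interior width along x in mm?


A single room. The interior width is 2914 mm.

Four walls enclosing a rectangle with a door in the front wall — a room. Outside width 3140 minus two 113 mm walls gives 2914 mm.


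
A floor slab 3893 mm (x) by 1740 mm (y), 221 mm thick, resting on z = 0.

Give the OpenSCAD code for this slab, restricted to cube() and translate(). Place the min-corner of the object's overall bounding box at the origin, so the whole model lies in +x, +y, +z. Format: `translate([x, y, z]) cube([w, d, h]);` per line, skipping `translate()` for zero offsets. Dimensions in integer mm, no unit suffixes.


cube([3893, 1740, 221]);


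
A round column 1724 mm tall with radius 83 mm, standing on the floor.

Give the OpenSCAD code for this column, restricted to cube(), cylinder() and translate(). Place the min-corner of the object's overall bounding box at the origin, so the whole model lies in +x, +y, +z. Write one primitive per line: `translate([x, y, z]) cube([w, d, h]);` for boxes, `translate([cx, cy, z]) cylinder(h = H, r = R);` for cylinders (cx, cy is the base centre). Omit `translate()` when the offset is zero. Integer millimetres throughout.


translate([83, 83, 0]) cylinder(h = 1724, r = 83);


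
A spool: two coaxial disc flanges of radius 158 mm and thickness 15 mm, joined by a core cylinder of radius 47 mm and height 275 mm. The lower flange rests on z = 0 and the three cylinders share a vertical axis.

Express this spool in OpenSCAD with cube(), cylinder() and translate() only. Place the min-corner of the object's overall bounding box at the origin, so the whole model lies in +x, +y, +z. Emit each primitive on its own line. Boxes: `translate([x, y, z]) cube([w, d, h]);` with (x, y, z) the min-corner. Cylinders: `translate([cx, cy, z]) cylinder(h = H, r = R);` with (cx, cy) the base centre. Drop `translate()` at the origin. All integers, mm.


translate([158, 158, 0]) cylinder(h = 15, r = 158);
translate([158, 158, 15]) cylinder(h = 275, r = 47);
translate([158, 158, 290]) cylinder(h = 15, r = 158);


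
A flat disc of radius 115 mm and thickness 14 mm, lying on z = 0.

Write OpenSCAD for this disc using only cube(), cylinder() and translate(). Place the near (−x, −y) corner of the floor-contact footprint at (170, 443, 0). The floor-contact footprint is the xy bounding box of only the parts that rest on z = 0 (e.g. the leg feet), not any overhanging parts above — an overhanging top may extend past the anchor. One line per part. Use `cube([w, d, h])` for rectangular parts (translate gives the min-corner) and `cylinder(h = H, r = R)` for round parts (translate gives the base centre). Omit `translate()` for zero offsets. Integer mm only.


translate([285, 558, 0]) cylinder(h = 14, r = 115);


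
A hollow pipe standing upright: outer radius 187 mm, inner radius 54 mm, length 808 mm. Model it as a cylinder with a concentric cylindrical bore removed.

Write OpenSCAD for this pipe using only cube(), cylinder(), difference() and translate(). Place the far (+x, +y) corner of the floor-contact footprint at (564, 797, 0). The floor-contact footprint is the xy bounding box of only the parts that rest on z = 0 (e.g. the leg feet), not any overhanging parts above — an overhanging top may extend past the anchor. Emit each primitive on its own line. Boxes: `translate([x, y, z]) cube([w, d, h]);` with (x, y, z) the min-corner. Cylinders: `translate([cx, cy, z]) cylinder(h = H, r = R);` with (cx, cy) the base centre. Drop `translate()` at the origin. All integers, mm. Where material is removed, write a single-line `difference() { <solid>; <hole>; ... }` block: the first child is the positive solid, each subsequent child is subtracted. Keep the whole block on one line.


difference() { translate([377, 610, 0]) cylinder(h = 808, r = 187); translate([377, 610, 0]) cylinder(h = 808, r = 54); }


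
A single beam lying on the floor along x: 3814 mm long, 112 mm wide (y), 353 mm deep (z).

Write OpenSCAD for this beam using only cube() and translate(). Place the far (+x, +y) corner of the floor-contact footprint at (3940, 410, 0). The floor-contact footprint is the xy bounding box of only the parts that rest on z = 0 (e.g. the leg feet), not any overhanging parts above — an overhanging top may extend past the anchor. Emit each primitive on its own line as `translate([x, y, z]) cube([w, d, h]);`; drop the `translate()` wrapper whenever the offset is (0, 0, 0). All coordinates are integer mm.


translate([126, 298, 0]) cube([3814, 112, 353]);


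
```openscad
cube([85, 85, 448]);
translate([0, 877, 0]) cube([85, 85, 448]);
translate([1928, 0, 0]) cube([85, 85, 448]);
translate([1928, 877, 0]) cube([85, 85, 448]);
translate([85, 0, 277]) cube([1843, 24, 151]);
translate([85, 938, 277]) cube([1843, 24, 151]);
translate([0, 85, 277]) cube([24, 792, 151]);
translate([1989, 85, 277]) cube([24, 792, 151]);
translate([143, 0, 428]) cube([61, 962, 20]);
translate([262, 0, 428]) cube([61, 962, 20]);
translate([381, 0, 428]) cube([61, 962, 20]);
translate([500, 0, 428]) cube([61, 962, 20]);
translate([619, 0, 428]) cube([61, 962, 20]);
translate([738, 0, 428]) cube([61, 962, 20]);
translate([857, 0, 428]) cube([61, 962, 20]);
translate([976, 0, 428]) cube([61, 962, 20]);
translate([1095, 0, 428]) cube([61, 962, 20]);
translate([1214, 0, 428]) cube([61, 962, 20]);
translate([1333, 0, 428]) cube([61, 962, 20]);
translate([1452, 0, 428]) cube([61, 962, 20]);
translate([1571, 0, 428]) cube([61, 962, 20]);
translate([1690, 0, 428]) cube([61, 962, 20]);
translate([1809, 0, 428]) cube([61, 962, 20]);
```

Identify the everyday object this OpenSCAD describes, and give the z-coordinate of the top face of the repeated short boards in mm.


A bed frame. The slat-top height is 448 mm.

Four posts, four rails, and a row of slats — a bed frame. Slats sit on the rails at z = 277 + 151 = 428; with slat thickness 20, the top is 448 mm.


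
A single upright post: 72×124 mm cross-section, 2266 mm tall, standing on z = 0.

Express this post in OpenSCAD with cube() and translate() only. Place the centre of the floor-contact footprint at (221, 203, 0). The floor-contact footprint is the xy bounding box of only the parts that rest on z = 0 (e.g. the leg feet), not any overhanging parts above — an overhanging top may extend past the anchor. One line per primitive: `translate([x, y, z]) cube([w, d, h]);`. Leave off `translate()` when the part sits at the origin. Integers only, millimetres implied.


translate([185, 141, 0]) cube([72, 124, 2266]);


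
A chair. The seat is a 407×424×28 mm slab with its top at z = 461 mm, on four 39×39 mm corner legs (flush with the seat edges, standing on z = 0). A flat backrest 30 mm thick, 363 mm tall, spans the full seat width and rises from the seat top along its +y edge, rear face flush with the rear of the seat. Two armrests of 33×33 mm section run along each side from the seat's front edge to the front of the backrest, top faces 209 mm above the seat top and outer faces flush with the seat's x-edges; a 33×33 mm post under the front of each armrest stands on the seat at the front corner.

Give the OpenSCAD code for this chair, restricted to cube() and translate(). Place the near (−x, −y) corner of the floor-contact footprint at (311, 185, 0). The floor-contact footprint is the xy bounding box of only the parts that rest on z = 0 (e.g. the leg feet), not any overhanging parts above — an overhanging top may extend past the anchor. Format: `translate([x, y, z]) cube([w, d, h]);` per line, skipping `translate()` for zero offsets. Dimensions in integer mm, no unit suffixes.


translate([311, 185, 433]) cube([407, 424, 28]);
translate([311, 185, 0]) cube([39, 39, 433]);
translate([679, 185, 0]) cube([39, 39, 433]);
translate([311, 570, 0]) cube([39, 39, 433]);
translate([679, 570, 0]) cube([39, 39, 433]);
translate([311, 579, 461]) cube([407, 30, 363]);
translate([311, 185, 637]) cube([33, 394, 33]);
translate([685, 185, 637]) cube([33, 394, 33]);
translate([311, 185, 461]) cube([33, 33, 176]);
translate([685, 185, 461]) cube([33, 33, 176]);


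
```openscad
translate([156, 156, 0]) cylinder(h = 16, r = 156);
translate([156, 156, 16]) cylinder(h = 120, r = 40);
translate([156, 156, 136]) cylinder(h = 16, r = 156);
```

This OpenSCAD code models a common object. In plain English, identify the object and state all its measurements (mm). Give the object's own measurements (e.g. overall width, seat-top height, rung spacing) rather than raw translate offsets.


A spool: two coaxial disc flanges of radius 156 mm and thickness 16 mm, joined by a core cylinder of radius 40 mm and height 120 mm. The lower flange rests on z = 0 and the three cylinders share a vertical axis.


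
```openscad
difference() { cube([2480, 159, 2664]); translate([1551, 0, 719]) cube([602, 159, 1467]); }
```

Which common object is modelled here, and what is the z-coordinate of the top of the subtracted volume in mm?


A wall with a window opening. The window head height is 2186 mm.

A wall with a rectangular opening subtracted — a window. Sill at z = 719, opening 1467 mm tall, so the head is at 719 + 1467 = 2186 mm.


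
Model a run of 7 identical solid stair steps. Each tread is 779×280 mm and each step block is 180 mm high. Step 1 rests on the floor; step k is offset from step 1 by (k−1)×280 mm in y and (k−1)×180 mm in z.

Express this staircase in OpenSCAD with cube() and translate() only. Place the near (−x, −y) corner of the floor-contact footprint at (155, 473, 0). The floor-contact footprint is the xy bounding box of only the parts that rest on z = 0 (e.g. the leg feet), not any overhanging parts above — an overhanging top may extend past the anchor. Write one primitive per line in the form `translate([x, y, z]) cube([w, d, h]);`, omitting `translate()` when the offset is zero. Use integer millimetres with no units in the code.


translate([155, 473, 0]) cube([779, 280, 180]);
translate([155, 753, 180]) cube([779, 280, 180]);
translate([155, 1033, 360]) cube([779, 280, 180]);
translate([155, 1313, 540]) cube([779, 280, 180]);
translate([155, 1593, 720]) cube([779, 280, 180]);
translate([155, 1873, 900]) cube([779, 280, 180]);
translate([155, 2153, 1080]) cube([779, 280, 180]);


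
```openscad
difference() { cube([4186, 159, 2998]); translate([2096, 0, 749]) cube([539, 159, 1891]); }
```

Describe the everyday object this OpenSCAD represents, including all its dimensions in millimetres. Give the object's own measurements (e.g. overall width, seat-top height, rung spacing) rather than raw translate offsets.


A wall 4186 mm long (x), 159 mm thick (y), 2998 mm tall, with a rectangular window opening cut through it. The opening is 539 mm wide and 1891 mm tall; its sill is at z = 749 mm and its near (−x) edge is 2096 mm from the wall's −x end. The opening passes through the full wall thickness.


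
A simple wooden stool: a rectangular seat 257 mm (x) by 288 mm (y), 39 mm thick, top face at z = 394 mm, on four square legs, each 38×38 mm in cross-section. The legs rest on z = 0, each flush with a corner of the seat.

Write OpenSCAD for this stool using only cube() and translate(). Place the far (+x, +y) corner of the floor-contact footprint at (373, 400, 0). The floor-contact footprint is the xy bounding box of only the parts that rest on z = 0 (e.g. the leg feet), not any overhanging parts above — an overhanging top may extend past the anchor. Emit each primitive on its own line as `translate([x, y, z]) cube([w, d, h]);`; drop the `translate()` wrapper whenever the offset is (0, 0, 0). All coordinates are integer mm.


// leg_h = 394 - 39 = 355
translate([116, 112, 355]) cube([257, 288, 39]);
translate([116, 112, 0]) cube([38, 38, 355]);
translate([335, 112, 0]) cube([38, 38, 355]);
translate([116, 362, 0]) cube([38, 38, 355]);
translate([335, 362, 0]) cube([38, 38, 355]);


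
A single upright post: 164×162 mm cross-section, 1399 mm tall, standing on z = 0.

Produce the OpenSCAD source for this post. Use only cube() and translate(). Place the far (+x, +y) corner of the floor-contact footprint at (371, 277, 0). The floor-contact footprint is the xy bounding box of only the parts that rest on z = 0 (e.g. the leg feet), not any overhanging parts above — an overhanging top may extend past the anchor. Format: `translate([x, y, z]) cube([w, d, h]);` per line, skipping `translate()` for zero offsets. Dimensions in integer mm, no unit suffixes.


translate([207, 115, 0]) cube([164, 162, 1399]);


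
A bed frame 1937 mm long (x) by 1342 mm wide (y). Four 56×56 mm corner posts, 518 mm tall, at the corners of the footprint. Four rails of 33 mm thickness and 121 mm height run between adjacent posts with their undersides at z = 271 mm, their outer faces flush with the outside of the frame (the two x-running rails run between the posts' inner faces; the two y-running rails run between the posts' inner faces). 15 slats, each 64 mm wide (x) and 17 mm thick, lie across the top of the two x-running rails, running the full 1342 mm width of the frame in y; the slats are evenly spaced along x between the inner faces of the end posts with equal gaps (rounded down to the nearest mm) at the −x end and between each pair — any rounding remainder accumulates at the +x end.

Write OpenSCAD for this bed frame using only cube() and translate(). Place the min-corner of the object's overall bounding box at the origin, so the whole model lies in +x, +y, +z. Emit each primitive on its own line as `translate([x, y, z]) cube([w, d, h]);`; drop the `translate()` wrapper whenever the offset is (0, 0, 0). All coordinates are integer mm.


cube([56, 56, 518]);
translate([0, 1286, 0]) cube([56, 56, 518]);
translate([1881, 0, 0]) cube([56, 56, 518]);
translate([1881, 1286, 0]) cube([56, 56, 518]);
translate([56, 0, 271]) cube([1825, 33, 121]);
translate([56, 1309, 271]) cube([1825, 33, 121]);
translate([0, 56, 271]) cube([33, 1230, 121]);
translate([1904, 56, 271]) cube([33, 1230, 121]);
translate([110, 0, 392]) cube([64, 1342, 17]);
translate([228, 0, 392]) cube([64, 1342, 17]);
translate([346, 0, 392]) cube([64, 1342, 17]);
translate([464, 0, 392]) cube([64, 1342, 17]);
translate([582, 0, 392]) cube([64, 1342, 17]);
translate([700, 0, 392]) cube([64, 1342, 17]);
translate([818, 0, 392]) cube([64, 1342, 17]);
translate([936, 0, 392]) cube([64, 1342, 17]);
translate([1054, 0, 392]) cube([64, 1342, 17]);
translate([1172, 0, 392]) cube([64, 1342, 17]);
translate([1290, 0, 392]) cube([64, 1342, 17]);
translate([1408, 0, 392]) cube([64, 1342, 17]);
translate([1526, 0, 392]) cube([64, 1342, 17]);
translate([1644, 0, 392]) cube([64, 1342, 17]);
translate([1762, 0, 392]) cube([64, 1342, 17]);


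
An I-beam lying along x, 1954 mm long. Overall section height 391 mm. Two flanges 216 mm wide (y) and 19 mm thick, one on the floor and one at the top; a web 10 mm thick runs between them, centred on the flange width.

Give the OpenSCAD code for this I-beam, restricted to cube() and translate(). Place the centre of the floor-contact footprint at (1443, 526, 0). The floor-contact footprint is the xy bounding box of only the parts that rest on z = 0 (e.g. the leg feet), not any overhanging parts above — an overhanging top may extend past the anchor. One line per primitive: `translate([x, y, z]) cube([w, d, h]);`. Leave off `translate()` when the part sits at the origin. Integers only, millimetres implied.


translate([466, 418, 0]) cube([1954, 216, 19]);
translate([466, 521, 19]) cube([1954, 10, 353]);
translate([466, 418, 372]) cube([1954, 216, 19]);


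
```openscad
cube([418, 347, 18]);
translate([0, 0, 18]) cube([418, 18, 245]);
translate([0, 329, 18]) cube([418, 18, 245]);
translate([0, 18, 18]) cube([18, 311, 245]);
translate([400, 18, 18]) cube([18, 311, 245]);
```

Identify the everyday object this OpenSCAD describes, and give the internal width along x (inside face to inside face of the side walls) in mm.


An open box. The internal width is 382 mm.

A 418×347 base slab with four walls standing on it — an open box. The base is 418 mm wide and the walls are 18 mm thick, so the internal width is 418 − 2 × 18 = 382 mm.


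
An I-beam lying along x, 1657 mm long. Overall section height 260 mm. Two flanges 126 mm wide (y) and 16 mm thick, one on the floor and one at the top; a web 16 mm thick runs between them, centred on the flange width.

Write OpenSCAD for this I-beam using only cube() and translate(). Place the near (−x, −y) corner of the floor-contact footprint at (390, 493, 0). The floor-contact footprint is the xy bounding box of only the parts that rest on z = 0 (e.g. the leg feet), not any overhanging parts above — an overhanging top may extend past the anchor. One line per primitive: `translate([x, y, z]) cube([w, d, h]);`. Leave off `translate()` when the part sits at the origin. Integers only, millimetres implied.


translate([390, 493, 0]) cube([1657, 126, 16]);
translate([390, 548, 16]) cube([1657, 16, 228]);
translate([390, 493, 244]) cube([1657, 126, 16]);


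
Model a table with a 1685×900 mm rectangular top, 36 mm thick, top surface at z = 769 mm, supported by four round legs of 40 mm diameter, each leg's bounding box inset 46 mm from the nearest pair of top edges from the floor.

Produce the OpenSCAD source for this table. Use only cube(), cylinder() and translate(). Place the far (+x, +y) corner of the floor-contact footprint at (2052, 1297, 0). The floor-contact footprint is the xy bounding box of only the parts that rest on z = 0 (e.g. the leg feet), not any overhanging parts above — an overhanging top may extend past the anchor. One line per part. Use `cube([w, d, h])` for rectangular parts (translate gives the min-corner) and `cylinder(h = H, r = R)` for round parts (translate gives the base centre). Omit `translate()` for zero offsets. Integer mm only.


translate([413, 443, 733]) cube([1685, 900, 36]);
translate([479, 509, 0]) cylinder(h = 733, r = 20);
translate([2032, 509, 0]) cylinder(h = 733, r = 20);
translate([479, 1277, 0]) cylinder(h = 733, r = 20);
translate([2032, 1277, 0]) cylinder(h = 733, r = 20);


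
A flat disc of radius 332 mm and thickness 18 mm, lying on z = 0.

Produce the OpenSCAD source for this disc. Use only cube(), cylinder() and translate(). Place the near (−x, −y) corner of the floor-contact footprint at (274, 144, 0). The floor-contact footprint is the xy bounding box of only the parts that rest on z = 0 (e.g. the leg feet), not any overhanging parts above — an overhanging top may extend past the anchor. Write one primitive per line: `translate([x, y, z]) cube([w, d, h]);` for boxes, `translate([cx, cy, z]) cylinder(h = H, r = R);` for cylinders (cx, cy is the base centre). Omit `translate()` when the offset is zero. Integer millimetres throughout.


translate([606, 476, 0]) cylinder(h = 18, r = 332);


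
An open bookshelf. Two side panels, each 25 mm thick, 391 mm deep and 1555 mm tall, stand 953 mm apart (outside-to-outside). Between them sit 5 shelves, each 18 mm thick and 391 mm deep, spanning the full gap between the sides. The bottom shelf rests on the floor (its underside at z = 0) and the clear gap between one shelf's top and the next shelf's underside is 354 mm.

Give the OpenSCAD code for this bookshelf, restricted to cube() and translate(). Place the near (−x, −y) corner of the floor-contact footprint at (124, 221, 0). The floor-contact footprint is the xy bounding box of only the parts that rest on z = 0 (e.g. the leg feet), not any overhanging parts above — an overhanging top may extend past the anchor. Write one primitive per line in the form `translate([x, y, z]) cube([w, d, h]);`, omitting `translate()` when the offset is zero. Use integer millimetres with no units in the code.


translate([124, 221, 0]) cube([25, 391, 1555]);
translate([1052, 221, 0]) cube([25, 391, 1555]);
translate([149, 221, 0]) cube([903, 391, 18]);
translate([149, 221, 372]) cube([903, 391, 18]);
translate([149, 221, 744]) cube([903, 391, 18]);
translate([149, 221, 1116]) cube([903, 391, 18]);
translate([149, 221, 1488]) cube([903, 391, 18]);


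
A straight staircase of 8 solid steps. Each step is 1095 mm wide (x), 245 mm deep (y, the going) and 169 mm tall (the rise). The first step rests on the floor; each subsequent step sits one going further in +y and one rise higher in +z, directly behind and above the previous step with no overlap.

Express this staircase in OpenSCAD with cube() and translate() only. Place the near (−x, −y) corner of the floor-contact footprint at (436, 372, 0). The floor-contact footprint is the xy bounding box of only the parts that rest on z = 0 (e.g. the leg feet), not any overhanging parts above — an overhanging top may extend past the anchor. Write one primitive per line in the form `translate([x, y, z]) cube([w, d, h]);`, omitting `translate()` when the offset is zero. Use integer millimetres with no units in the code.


translate([436, 372, 0]) cube([1095, 245, 169]);
translate([436, 617, 169]) cube([1095, 245, 169]);
translate([436, 862, 338]) cube([1095, 245, 169]);
translate([436, 1107, 507]) cube([1095, 245, 169]);
translate([436, 1352, 676]) cube([1095, 245, 169]);
translate([436, 1597, 845]) cube([1095, 245, 169]);
translate([436, 1842, 1014]) cube([1095, 245, 169]);
translate([436, 2087, 1183]) cube([1095, 245, 169]);


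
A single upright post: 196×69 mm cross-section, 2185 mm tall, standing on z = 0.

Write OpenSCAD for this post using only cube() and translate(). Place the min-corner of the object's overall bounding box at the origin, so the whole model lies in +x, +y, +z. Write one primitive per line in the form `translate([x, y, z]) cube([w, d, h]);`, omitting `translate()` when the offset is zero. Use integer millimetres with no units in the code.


cube([196, 69, 2185]);


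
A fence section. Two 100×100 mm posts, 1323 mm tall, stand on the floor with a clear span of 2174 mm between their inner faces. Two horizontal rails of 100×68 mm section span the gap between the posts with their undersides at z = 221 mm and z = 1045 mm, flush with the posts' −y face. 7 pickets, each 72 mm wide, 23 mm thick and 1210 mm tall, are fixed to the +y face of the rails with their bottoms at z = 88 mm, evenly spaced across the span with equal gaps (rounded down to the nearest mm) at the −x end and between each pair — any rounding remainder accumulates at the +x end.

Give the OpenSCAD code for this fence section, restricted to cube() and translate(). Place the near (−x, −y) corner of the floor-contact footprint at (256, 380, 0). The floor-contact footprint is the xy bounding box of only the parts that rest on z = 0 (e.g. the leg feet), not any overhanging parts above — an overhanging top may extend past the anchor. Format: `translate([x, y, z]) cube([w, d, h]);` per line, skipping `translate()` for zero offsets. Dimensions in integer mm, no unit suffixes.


translate([256, 380, 0]) cube([100, 100, 1323]);
translate([2530, 380, 0]) cube([100, 100, 1323]);
translate([356, 380, 221]) cube([2174, 100, 68]);
translate([356, 380, 1045]) cube([2174, 100, 68]);
translate([564, 480, 88]) cube([72, 23, 1210]);
translate([844, 480, 88]) cube([72, 23, 1210]);
translate([1124, 480, 88]) cube([72, 23, 1210]);
translate([1404, 480, 88]) cube([72, 23, 1210]);
translate([1684, 480, 88]) cube([72, 23, 1210]);
translate([1964, 480, 88]) cube([72, 23, 1210]);
translate([2244, 480, 88]) cube([72, 23, 1210]);


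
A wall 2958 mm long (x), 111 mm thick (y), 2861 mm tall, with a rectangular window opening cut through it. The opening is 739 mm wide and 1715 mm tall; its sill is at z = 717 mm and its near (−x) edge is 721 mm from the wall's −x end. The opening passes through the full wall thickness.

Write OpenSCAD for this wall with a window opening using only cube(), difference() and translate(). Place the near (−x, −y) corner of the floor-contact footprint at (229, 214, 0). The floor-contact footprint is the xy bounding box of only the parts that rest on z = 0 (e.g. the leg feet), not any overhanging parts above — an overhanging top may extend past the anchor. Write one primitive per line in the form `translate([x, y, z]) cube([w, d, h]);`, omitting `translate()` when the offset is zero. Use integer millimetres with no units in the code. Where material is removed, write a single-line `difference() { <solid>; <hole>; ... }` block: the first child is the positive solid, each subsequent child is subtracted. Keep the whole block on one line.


difference() { translate([229, 214, 0]) cube([2958, 111, 2861]); translate([950, 214, 717]) cube([739, 111, 1715]); }


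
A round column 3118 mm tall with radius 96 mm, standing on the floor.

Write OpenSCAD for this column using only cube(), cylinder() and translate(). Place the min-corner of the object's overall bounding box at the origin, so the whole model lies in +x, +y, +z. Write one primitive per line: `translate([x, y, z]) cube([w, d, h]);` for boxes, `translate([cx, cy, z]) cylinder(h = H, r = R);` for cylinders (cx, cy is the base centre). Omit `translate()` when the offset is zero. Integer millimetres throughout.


translate([96, 96, 0]) cylinder(h = 3118, r = 96);


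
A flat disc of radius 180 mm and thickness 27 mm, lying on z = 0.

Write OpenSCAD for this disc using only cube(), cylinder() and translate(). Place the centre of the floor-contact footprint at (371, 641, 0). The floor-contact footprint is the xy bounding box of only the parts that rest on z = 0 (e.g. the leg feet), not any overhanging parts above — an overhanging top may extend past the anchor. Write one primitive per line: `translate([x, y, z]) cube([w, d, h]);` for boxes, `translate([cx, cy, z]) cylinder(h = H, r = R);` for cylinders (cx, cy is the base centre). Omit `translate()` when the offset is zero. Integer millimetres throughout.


translate([371, 641, 0]) cylinder(h = 27, r = 180);


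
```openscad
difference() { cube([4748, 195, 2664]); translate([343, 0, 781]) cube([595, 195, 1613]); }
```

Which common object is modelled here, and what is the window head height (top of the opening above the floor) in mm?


A wall with a window opening. The window head height is 2394 mm.

A wall with a rectangular opening subtracted — a window. Sill at z = 781, opening 1613 mm tall, so the head is at 781 + 1613 = 2394 mm.


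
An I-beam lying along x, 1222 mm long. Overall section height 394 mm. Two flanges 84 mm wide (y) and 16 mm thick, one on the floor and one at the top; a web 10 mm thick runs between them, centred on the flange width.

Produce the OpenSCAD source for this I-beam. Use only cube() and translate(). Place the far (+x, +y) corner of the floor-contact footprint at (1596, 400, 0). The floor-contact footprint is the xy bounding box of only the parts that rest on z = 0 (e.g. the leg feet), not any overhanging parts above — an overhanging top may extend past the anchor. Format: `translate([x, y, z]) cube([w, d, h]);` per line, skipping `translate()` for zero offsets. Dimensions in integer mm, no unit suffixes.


translate([374, 316, 0]) cube([1222, 84, 16]);
translate([374, 353, 16]) cube([1222, 10, 362]);
translate([374, 316, 378]) cube([1222, 84, 16]);


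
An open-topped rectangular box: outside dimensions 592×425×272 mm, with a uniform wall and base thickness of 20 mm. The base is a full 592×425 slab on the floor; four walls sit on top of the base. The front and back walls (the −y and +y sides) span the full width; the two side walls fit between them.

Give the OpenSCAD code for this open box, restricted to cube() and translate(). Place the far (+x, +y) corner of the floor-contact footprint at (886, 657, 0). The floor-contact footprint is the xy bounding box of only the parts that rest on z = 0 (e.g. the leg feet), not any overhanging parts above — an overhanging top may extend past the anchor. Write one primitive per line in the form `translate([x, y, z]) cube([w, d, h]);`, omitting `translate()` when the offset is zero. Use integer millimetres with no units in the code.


translate([294, 232, 0]) cube([592, 425, 20]);
translate([294, 232, 20]) cube([592, 20, 252]);
translate([294, 637, 20]) cube([592, 20, 252]);
translate([294, 252, 20]) cube([20, 385, 252]);
translate([866, 252, 20]) cube([20, 385, 252]);


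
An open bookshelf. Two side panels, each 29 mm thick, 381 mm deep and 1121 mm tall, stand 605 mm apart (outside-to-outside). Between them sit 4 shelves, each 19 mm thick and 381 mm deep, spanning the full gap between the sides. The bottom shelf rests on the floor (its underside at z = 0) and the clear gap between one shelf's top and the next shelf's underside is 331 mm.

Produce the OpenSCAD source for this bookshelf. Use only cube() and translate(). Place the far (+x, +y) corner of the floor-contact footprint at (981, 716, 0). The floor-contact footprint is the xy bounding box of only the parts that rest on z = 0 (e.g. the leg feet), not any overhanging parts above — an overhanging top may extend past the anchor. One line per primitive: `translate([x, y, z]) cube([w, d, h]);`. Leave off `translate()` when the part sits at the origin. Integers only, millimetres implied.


translate([376, 335, 0]) cube([29, 381, 1121]);
translate([952, 335, 0]) cube([29, 381, 1121]);
translate([405, 335, 0]) cube([547, 381, 19]);
translate([405, 335, 350]) cube([547, 381, 19]);
translate([405, 335, 700]) cube([547, 381, 19]);
translate([405, 335, 1050]) cube([547, 381, 19]);


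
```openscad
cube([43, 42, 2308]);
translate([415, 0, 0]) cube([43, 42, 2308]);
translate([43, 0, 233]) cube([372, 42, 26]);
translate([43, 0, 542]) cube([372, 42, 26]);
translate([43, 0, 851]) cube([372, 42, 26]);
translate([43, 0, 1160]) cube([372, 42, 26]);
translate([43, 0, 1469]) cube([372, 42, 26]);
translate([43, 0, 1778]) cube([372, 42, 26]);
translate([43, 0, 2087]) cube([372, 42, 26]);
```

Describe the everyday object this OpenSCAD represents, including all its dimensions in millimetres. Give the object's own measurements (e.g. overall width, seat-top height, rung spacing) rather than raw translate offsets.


A straight ladder. Two 43×42 mm vertical rails, 2308 mm tall, stand 458 mm apart (outside-to-outside) with their front faces coplanar on the −y side. 7 rungs, each 42 mm deep and 26 mm tall, span between the inner faces of the rails, front faces flush with the rails. The lowest rung's underside is at z = 233 mm and rungs are spaced 309 mm apart (underside to underside).


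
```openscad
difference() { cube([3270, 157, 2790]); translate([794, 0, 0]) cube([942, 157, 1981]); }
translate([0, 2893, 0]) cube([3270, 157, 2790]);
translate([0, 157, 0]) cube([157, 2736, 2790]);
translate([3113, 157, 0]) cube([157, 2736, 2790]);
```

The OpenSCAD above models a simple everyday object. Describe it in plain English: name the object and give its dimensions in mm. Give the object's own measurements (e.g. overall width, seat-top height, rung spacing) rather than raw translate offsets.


A single room: four walls, each 2790 mm tall and 157 mm thick, enclosing an outside footprint 3270×3050 mm (x × y), no floor or roof. The front and back walls (−y and +y sides) run the full x-width; the side walls fit between their inner faces. A door opening 942 mm wide and 1981 mm tall is cut through the front wall from the floor up, its −x edge 794 mm from the wall's −x end.
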